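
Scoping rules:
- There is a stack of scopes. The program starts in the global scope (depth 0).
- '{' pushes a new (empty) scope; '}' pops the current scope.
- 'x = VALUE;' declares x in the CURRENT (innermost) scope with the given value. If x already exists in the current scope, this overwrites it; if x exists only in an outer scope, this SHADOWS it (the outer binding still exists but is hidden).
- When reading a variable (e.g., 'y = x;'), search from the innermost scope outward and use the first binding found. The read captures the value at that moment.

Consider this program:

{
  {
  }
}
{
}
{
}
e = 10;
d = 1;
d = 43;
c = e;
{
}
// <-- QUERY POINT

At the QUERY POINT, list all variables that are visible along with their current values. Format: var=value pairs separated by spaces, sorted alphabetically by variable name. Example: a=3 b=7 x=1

Step 1: enter scope (depth=1)
Step 2: enter scope (depth=2)
Step 3: exit scope (depth=1)
Step 4: exit scope (depth=0)
Step 5: enter scope (depth=1)
Step 6: exit scope (depth=0)
Step 7: enter scope (depth=1)
Step 8: exit scope (depth=0)
Step 9: declare e=10 at depth 0
Step 10: declare d=1 at depth 0
Step 11: declare d=43 at depth 0
Step 12: declare c=(read e)=10 at depth 0
Step 13: enter scope (depth=1)
Step 14: exit scope (depth=0)
Visible at query point: c=10 d=43 e=10

Answer: c=10 d=43 e=10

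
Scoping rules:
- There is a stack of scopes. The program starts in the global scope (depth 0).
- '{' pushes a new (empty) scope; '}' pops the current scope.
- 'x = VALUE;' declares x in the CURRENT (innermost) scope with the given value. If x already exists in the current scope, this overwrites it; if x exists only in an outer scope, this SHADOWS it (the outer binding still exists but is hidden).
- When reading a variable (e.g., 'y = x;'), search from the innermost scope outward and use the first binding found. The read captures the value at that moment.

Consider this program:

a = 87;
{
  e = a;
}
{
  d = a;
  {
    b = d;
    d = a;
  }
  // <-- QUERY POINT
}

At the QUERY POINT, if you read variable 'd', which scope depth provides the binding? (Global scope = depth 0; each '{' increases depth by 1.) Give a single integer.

Step 1: declare a=87 at depth 0
Step 2: enter scope (depth=1)
Step 3: declare e=(read a)=87 at depth 1
Step 4: exit scope (depth=0)
Step 5: enter scope (depth=1)
Step 6: declare d=(read a)=87 at depth 1
Step 7: enter scope (depth=2)
Step 8: declare b=(read d)=87 at depth 2
Step 9: declare d=(read a)=87 at depth 2
Step 10: exit scope (depth=1)
Visible at query point: a=87 d=87

Answer: 1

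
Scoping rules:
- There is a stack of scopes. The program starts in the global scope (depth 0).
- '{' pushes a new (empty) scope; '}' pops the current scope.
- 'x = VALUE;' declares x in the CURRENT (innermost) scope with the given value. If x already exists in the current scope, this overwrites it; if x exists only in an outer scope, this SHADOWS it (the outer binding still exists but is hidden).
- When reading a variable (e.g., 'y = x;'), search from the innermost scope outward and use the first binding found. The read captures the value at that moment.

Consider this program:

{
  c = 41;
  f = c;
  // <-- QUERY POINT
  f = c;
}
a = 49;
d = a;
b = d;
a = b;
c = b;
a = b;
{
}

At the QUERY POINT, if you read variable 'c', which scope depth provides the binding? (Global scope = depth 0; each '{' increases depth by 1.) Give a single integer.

Step 1: enter scope (depth=1)
Step 2: declare c=41 at depth 1
Step 3: declare f=(read c)=41 at depth 1
Visible at query point: c=41 f=41

Answer: 1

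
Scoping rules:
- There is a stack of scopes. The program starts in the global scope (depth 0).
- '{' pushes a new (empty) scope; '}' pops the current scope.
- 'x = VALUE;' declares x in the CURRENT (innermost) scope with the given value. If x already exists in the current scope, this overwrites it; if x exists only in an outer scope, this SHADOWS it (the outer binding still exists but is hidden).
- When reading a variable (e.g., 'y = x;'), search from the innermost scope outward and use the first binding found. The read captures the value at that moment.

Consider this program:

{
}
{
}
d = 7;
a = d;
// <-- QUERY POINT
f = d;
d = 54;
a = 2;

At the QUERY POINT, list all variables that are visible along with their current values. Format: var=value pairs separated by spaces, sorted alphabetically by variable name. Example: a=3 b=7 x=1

Step 1: enter scope (depth=1)
Step 2: exit scope (depth=0)
Step 3: enter scope (depth=1)
Step 4: exit scope (depth=0)
Step 5: declare d=7 at depth 0
Step 6: declare a=(read d)=7 at depth 0
Visible at query point: a=7 d=7

Answer: a=7 d=7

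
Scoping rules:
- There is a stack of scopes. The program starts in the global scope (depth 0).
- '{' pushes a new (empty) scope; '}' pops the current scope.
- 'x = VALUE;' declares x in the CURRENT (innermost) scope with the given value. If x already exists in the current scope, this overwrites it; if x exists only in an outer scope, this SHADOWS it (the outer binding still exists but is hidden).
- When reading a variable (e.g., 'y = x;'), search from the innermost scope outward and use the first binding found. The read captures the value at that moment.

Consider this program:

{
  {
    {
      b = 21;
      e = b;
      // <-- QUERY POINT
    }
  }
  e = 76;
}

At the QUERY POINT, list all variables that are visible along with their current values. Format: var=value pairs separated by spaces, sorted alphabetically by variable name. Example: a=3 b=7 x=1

Answer: b=21 e=21

Derivation:
Step 1: enter scope (depth=1)
Step 2: enter scope (depth=2)
Step 3: enter scope (depth=3)
Step 4: declare b=21 at depth 3
Step 5: declare e=(read b)=21 at depth 3
Visible at query point: b=21 e=21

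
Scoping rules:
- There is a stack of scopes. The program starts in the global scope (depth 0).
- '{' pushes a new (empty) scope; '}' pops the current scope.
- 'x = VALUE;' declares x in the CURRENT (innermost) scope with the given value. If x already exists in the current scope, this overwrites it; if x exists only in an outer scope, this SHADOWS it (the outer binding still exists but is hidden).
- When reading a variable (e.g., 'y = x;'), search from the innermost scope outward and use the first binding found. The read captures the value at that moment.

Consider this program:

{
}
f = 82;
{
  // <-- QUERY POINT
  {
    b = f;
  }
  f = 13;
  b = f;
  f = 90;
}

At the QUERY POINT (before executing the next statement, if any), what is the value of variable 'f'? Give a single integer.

Step 1: enter scope (depth=1)
Step 2: exit scope (depth=0)
Step 3: declare f=82 at depth 0
Step 4: enter scope (depth=1)
Visible at query point: f=82

Answer: 82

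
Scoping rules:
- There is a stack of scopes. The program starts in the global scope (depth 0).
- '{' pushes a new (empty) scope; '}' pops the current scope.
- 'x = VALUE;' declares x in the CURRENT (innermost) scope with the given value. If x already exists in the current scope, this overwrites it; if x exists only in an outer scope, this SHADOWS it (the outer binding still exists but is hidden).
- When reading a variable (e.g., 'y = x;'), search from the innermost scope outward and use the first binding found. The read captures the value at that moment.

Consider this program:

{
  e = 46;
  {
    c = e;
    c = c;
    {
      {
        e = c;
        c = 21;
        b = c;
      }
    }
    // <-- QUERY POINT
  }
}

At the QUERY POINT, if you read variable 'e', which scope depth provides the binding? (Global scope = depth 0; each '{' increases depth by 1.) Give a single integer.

Answer: 1

Derivation:
Step 1: enter scope (depth=1)
Step 2: declare e=46 at depth 1
Step 3: enter scope (depth=2)
Step 4: declare c=(read e)=46 at depth 2
Step 5: declare c=(read c)=46 at depth 2
Step 6: enter scope (depth=3)
Step 7: enter scope (depth=4)
Step 8: declare e=(read c)=46 at depth 4
Step 9: declare c=21 at depth 4
Step 10: declare b=(read c)=21 at depth 4
Step 11: exit scope (depth=3)
Step 12: exit scope (depth=2)
Visible at query point: c=46 e=46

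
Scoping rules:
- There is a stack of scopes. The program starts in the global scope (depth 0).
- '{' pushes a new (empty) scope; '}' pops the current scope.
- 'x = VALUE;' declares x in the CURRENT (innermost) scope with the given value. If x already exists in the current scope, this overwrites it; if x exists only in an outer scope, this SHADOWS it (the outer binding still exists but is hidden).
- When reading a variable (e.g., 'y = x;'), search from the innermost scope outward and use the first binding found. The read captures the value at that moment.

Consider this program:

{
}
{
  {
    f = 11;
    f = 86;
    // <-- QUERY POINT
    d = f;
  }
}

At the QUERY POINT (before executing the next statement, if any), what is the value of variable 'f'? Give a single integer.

Step 1: enter scope (depth=1)
Step 2: exit scope (depth=0)
Step 3: enter scope (depth=1)
Step 4: enter scope (depth=2)
Step 5: declare f=11 at depth 2
Step 6: declare f=86 at depth 2
Visible at query point: f=86

Answer: 86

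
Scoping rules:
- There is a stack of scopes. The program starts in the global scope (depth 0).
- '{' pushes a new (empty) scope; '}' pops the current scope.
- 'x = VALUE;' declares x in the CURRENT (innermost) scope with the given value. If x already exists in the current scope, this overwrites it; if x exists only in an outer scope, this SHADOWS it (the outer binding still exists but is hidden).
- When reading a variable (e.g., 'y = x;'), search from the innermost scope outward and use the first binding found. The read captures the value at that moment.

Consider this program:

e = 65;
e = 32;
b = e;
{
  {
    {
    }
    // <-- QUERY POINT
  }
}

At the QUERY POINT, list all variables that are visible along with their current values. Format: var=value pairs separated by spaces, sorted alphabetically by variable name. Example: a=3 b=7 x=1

Answer: b=32 e=32

Derivation:
Step 1: declare e=65 at depth 0
Step 2: declare e=32 at depth 0
Step 3: declare b=(read e)=32 at depth 0
Step 4: enter scope (depth=1)
Step 5: enter scope (depth=2)
Step 6: enter scope (depth=3)
Step 7: exit scope (depth=2)
Visible at query point: b=32 e=32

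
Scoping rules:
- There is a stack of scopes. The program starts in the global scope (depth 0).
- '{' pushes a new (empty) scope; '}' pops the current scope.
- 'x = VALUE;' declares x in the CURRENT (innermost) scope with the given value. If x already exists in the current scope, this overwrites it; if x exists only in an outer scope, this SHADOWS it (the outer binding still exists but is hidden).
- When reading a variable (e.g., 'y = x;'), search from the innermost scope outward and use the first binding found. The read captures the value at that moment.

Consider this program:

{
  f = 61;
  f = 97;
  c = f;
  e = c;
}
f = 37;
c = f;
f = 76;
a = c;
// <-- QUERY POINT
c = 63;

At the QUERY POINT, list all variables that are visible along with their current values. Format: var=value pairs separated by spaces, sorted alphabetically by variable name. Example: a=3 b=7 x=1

Answer: a=37 c=37 f=76

Derivation:
Step 1: enter scope (depth=1)
Step 2: declare f=61 at depth 1
Step 3: declare f=97 at depth 1
Step 4: declare c=(read f)=97 at depth 1
Step 5: declare e=(read c)=97 at depth 1
Step 6: exit scope (depth=0)
Step 7: declare f=37 at depth 0
Step 8: declare c=(read f)=37 at depth 0
Step 9: declare f=76 at depth 0
Step 10: declare a=(read c)=37 at depth 0
Visible at query point: a=37 c=37 f=76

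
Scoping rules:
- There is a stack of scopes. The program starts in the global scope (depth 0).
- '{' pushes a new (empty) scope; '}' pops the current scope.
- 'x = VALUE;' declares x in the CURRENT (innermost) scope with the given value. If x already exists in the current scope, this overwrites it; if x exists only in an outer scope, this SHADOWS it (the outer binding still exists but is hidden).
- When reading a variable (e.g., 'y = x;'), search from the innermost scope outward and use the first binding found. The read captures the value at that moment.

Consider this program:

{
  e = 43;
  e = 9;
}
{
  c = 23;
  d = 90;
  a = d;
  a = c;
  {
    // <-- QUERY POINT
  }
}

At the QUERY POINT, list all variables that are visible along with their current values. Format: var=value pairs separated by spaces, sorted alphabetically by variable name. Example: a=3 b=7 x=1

Answer: a=23 c=23 d=90

Derivation:
Step 1: enter scope (depth=1)
Step 2: declare e=43 at depth 1
Step 3: declare e=9 at depth 1
Step 4: exit scope (depth=0)
Step 5: enter scope (depth=1)
Step 6: declare c=23 at depth 1
Step 7: declare d=90 at depth 1
Step 8: declare a=(read d)=90 at depth 1
Step 9: declare a=(read c)=23 at depth 1
Step 10: enter scope (depth=2)
Visible at query point: a=23 c=23 d=90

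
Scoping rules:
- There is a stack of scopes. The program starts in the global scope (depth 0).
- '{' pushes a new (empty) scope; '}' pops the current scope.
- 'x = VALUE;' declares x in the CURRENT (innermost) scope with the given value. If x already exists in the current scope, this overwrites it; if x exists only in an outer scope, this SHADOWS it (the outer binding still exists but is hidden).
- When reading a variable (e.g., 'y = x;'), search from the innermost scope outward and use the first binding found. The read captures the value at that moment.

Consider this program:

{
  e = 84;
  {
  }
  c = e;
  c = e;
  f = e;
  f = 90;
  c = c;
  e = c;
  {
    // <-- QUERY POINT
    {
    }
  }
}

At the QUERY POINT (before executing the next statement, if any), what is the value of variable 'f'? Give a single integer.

Step 1: enter scope (depth=1)
Step 2: declare e=84 at depth 1
Step 3: enter scope (depth=2)
Step 4: exit scope (depth=1)
Step 5: declare c=(read e)=84 at depth 1
Step 6: declare c=(read e)=84 at depth 1
Step 7: declare f=(read e)=84 at depth 1
Step 8: declare f=90 at depth 1
Step 9: declare c=(read c)=84 at depth 1
Step 10: declare e=(read c)=84 at depth 1
Step 11: enter scope (depth=2)
Visible at query point: c=84 e=84 f=90

Answer: 90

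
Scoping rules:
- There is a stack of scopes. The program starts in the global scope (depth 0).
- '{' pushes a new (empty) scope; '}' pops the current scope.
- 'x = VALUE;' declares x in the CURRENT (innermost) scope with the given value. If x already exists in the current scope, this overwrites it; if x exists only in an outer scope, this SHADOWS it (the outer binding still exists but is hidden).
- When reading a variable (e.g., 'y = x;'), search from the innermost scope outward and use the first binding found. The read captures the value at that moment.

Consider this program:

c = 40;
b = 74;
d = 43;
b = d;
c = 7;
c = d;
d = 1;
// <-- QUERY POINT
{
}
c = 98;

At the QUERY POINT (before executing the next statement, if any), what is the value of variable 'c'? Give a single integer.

Step 1: declare c=40 at depth 0
Step 2: declare b=74 at depth 0
Step 3: declare d=43 at depth 0
Step 4: declare b=(read d)=43 at depth 0
Step 5: declare c=7 at depth 0
Step 6: declare c=(read d)=43 at depth 0
Step 7: declare d=1 at depth 0
Visible at query point: b=43 c=43 d=1

Answer: 43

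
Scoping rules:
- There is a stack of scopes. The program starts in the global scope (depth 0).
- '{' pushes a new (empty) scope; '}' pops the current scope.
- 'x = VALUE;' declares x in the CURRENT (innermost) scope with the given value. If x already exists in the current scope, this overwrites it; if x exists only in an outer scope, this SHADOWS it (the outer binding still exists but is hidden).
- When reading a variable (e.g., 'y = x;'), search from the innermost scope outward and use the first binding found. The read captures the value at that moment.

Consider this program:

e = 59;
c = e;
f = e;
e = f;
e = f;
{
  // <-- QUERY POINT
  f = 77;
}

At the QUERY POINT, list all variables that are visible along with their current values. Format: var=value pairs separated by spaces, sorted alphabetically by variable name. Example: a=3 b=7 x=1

Answer: c=59 e=59 f=59

Derivation:
Step 1: declare e=59 at depth 0
Step 2: declare c=(read e)=59 at depth 0
Step 3: declare f=(read e)=59 at depth 0
Step 4: declare e=(read f)=59 at depth 0
Step 5: declare e=(read f)=59 at depth 0
Step 6: enter scope (depth=1)
Visible at query point: c=59 e=59 f=59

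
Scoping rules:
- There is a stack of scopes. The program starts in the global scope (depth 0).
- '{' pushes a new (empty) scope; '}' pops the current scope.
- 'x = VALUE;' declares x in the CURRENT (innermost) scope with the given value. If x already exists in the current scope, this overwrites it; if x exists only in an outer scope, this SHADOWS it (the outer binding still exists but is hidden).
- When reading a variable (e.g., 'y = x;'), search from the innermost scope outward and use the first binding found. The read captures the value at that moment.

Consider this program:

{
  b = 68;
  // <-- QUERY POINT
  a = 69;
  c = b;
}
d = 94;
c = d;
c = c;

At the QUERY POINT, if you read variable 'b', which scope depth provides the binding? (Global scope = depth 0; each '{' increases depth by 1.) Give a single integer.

Answer: 1

Derivation:
Step 1: enter scope (depth=1)
Step 2: declare b=68 at depth 1
Visible at query point: b=68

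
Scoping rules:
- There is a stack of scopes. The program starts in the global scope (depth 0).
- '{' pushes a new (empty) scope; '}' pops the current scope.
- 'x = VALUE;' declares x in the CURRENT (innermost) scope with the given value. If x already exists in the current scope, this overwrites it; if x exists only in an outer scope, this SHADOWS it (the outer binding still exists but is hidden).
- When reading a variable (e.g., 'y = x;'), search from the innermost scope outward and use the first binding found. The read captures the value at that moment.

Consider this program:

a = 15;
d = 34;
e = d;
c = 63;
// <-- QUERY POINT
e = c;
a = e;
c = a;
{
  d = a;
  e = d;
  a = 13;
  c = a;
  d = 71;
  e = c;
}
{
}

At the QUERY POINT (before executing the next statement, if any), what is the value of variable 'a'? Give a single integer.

Answer: 15

Derivation:
Step 1: declare a=15 at depth 0
Step 2: declare d=34 at depth 0
Step 3: declare e=(read d)=34 at depth 0
Step 4: declare c=63 at depth 0
Visible at query point: a=15 c=63 d=34 e=34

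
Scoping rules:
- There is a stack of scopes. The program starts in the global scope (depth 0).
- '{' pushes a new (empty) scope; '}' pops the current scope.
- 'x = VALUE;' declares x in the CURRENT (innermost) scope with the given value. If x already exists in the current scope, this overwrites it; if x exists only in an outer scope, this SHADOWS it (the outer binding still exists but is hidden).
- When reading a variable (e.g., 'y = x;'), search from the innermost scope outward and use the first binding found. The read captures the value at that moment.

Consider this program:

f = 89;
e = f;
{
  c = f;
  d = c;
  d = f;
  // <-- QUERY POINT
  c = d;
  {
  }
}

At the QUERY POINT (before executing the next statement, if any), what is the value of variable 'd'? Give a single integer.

Answer: 89

Derivation:
Step 1: declare f=89 at depth 0
Step 2: declare e=(read f)=89 at depth 0
Step 3: enter scope (depth=1)
Step 4: declare c=(read f)=89 at depth 1
Step 5: declare d=(read c)=89 at depth 1
Step 6: declare d=(read f)=89 at depth 1
Visible at query point: c=89 d=89 e=89 f=89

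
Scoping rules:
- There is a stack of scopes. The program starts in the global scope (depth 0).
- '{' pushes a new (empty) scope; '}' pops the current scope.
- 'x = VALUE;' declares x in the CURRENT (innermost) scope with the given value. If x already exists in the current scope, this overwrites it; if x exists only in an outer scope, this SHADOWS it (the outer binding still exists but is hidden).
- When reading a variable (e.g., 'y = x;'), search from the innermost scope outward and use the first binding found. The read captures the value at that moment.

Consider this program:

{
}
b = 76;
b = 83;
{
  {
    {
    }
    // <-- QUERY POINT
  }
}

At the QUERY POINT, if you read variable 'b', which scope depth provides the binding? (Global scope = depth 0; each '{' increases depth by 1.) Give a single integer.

Step 1: enter scope (depth=1)
Step 2: exit scope (depth=0)
Step 3: declare b=76 at depth 0
Step 4: declare b=83 at depth 0
Step 5: enter scope (depth=1)
Step 6: enter scope (depth=2)
Step 7: enter scope (depth=3)
Step 8: exit scope (depth=2)
Visible at query point: b=83

Answer: 0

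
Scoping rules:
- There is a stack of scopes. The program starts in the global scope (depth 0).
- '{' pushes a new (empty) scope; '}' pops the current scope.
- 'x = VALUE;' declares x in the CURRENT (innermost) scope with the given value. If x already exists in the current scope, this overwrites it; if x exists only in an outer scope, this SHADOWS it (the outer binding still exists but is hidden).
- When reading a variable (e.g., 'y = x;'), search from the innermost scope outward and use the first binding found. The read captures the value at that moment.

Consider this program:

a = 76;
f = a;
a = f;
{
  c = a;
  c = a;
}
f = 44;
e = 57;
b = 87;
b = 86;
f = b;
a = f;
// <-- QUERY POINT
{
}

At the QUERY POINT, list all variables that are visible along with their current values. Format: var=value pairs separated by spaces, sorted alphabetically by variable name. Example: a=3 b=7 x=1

Step 1: declare a=76 at depth 0
Step 2: declare f=(read a)=76 at depth 0
Step 3: declare a=(read f)=76 at depth 0
Step 4: enter scope (depth=1)
Step 5: declare c=(read a)=76 at depth 1
Step 6: declare c=(read a)=76 at depth 1
Step 7: exit scope (depth=0)
Step 8: declare f=44 at depth 0
Step 9: declare e=57 at depth 0
Step 10: declare b=87 at depth 0
Step 11: declare b=86 at depth 0
Step 12: declare f=(read b)=86 at depth 0
Step 13: declare a=(read f)=86 at depth 0
Visible at query point: a=86 b=86 e=57 f=86

Answer: a=86 b=86 e=57 f=86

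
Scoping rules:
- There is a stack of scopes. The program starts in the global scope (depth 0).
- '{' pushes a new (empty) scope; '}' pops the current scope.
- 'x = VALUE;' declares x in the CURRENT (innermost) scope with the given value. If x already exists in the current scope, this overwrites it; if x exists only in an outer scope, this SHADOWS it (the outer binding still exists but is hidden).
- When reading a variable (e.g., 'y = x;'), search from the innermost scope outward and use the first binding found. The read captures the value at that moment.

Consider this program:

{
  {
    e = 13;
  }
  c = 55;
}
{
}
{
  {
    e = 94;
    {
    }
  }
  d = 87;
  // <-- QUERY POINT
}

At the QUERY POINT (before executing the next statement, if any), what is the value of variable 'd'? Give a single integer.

Step 1: enter scope (depth=1)
Step 2: enter scope (depth=2)
Step 3: declare e=13 at depth 2
Step 4: exit scope (depth=1)
Step 5: declare c=55 at depth 1
Step 6: exit scope (depth=0)
Step 7: enter scope (depth=1)
Step 8: exit scope (depth=0)
Step 9: enter scope (depth=1)
Step 10: enter scope (depth=2)
Step 11: declare e=94 at depth 2
Step 12: enter scope (depth=3)
Step 13: exit scope (depth=2)
Step 14: exit scope (depth=1)
Step 15: declare d=87 at depth 1
Visible at query point: d=87

Answer: 87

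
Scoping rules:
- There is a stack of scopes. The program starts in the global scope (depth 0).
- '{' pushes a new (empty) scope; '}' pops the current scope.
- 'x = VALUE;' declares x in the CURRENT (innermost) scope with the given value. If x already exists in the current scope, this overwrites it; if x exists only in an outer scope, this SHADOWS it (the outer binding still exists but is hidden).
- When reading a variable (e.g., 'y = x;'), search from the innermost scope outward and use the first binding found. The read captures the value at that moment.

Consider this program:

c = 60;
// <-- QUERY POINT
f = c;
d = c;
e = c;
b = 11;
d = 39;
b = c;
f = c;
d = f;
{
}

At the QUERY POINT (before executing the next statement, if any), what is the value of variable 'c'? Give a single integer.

Answer: 60

Derivation:
Step 1: declare c=60 at depth 0
Visible at query point: c=60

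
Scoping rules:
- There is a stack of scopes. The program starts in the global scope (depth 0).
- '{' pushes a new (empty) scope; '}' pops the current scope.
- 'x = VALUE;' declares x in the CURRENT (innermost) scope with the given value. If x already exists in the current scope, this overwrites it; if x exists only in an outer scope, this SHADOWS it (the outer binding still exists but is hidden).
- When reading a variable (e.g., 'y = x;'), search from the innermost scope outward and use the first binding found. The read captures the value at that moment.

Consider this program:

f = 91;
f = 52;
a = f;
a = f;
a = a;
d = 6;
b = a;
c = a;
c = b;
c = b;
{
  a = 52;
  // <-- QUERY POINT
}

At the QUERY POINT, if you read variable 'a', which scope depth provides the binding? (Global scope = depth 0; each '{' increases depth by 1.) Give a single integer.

Answer: 1

Derivation:
Step 1: declare f=91 at depth 0
Step 2: declare f=52 at depth 0
Step 3: declare a=(read f)=52 at depth 0
Step 4: declare a=(read f)=52 at depth 0
Step 5: declare a=(read a)=52 at depth 0
Step 6: declare d=6 at depth 0
Step 7: declare b=(read a)=52 at depth 0
Step 8: declare c=(read a)=52 at depth 0
Step 9: declare c=(read b)=52 at depth 0
Step 10: declare c=(read b)=52 at depth 0
Step 11: enter scope (depth=1)
Step 12: declare a=52 at depth 1
Visible at query point: a=52 b=52 c=52 d=6 f=52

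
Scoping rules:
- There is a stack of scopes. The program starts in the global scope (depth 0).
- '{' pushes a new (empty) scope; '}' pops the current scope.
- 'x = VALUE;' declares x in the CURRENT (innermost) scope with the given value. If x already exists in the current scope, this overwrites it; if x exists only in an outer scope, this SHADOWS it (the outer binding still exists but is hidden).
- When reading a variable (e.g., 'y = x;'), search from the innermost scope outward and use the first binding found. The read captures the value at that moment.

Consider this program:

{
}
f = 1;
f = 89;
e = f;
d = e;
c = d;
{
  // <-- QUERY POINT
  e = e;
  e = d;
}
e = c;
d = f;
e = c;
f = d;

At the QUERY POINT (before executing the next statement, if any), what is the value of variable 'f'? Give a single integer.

Answer: 89

Derivation:
Step 1: enter scope (depth=1)
Step 2: exit scope (depth=0)
Step 3: declare f=1 at depth 0
Step 4: declare f=89 at depth 0
Step 5: declare e=(read f)=89 at depth 0
Step 6: declare d=(read e)=89 at depth 0
Step 7: declare c=(read d)=89 at depth 0
Step 8: enter scope (depth=1)
Visible at query point: c=89 d=89 e=89 f=89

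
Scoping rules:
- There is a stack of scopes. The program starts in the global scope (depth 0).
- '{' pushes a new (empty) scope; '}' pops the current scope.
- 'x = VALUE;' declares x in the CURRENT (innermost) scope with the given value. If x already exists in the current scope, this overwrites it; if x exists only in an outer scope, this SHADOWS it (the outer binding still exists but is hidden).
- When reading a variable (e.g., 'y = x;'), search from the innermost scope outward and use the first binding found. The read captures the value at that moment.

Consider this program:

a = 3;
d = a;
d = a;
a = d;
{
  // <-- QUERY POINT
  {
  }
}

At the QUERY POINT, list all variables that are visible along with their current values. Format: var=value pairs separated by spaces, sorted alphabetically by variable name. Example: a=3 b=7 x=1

Answer: a=3 d=3

Derivation:
Step 1: declare a=3 at depth 0
Step 2: declare d=(read a)=3 at depth 0
Step 3: declare d=(read a)=3 at depth 0
Step 4: declare a=(read d)=3 at depth 0
Step 5: enter scope (depth=1)
Visible at query point: a=3 d=3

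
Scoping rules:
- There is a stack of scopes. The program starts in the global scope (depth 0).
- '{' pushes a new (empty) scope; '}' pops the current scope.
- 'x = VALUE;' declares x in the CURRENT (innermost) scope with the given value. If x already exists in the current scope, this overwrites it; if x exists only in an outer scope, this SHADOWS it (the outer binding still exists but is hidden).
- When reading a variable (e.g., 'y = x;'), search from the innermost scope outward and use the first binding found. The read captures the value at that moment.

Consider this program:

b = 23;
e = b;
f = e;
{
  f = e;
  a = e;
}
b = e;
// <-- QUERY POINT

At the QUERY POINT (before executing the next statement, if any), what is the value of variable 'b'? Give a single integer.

Step 1: declare b=23 at depth 0
Step 2: declare e=(read b)=23 at depth 0
Step 3: declare f=(read e)=23 at depth 0
Step 4: enter scope (depth=1)
Step 5: declare f=(read e)=23 at depth 1
Step 6: declare a=(read e)=23 at depth 1
Step 7: exit scope (depth=0)
Step 8: declare b=(read e)=23 at depth 0
Visible at query point: b=23 e=23 f=23

Answer: 23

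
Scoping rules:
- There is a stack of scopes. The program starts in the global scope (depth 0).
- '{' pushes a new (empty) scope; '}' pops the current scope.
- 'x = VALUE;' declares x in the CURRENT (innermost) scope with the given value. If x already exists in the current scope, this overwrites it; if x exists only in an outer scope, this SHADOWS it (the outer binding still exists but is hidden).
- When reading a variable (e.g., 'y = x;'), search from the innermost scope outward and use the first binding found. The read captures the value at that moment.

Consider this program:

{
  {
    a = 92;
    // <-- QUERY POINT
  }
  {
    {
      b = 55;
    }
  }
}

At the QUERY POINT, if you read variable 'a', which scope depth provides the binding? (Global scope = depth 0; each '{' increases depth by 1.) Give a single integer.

Answer: 2

Derivation:
Step 1: enter scope (depth=1)
Step 2: enter scope (depth=2)
Step 3: declare a=92 at depth 2
Visible at query point: a=92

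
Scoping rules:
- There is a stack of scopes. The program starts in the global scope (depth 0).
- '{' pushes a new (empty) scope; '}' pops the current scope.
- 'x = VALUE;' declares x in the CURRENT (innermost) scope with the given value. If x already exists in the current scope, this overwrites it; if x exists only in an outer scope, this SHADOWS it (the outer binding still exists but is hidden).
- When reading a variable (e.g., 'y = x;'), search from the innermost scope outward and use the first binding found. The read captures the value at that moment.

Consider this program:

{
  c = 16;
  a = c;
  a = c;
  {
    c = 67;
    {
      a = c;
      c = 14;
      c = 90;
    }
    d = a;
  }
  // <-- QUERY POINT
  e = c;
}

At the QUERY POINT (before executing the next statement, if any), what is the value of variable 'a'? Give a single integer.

Answer: 16

Derivation:
Step 1: enter scope (depth=1)
Step 2: declare c=16 at depth 1
Step 3: declare a=(read c)=16 at depth 1
Step 4: declare a=(read c)=16 at depth 1
Step 5: enter scope (depth=2)
Step 6: declare c=67 at depth 2
Step 7: enter scope (depth=3)
Step 8: declare a=(read c)=67 at depth 3
Step 9: declare c=14 at depth 3
Step 10: declare c=90 at depth 3
Step 11: exit scope (depth=2)
Step 12: declare d=(read a)=16 at depth 2
Step 13: exit scope (depth=1)
Visible at query point: a=16 c=16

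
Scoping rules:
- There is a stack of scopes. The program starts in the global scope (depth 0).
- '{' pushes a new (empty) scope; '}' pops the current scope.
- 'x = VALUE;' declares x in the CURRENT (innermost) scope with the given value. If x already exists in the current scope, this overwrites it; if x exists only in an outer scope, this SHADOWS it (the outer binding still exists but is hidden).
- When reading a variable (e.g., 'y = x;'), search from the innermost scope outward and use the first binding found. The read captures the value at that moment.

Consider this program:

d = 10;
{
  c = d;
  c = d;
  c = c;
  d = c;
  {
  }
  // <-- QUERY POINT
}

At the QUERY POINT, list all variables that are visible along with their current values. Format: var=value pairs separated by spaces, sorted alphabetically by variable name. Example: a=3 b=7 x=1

Step 1: declare d=10 at depth 0
Step 2: enter scope (depth=1)
Step 3: declare c=(read d)=10 at depth 1
Step 4: declare c=(read d)=10 at depth 1
Step 5: declare c=(read c)=10 at depth 1
Step 6: declare d=(read c)=10 at depth 1
Step 7: enter scope (depth=2)
Step 8: exit scope (depth=1)
Visible at query point: c=10 d=10

Answer: c=10 d=10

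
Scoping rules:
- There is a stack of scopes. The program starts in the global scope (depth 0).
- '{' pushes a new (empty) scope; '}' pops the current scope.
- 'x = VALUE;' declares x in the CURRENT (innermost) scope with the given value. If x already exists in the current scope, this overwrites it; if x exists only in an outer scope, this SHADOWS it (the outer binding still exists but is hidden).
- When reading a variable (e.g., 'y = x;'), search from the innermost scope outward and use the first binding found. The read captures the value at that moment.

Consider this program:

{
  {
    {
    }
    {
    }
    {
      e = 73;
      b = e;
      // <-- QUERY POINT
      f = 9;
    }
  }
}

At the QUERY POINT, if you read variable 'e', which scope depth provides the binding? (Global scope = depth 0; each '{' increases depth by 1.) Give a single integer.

Answer: 3

Derivation:
Step 1: enter scope (depth=1)
Step 2: enter scope (depth=2)
Step 3: enter scope (depth=3)
Step 4: exit scope (depth=2)
Step 5: enter scope (depth=3)
Step 6: exit scope (depth=2)
Step 7: enter scope (depth=3)
Step 8: declare e=73 at depth 3
Step 9: declare b=(read e)=73 at depth 3
Visible at query point: b=73 e=73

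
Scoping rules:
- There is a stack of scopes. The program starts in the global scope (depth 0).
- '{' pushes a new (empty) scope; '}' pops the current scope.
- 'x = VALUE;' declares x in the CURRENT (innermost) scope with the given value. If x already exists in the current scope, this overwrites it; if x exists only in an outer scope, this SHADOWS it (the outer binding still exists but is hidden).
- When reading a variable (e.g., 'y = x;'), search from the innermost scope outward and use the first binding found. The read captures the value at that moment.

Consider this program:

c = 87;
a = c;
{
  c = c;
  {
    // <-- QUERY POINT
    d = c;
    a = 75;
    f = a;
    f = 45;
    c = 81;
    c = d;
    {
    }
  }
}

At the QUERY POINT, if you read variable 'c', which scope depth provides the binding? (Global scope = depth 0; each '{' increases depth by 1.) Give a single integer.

Step 1: declare c=87 at depth 0
Step 2: declare a=(read c)=87 at depth 0
Step 3: enter scope (depth=1)
Step 4: declare c=(read c)=87 at depth 1
Step 5: enter scope (depth=2)
Visible at query point: a=87 c=87

Answer: 1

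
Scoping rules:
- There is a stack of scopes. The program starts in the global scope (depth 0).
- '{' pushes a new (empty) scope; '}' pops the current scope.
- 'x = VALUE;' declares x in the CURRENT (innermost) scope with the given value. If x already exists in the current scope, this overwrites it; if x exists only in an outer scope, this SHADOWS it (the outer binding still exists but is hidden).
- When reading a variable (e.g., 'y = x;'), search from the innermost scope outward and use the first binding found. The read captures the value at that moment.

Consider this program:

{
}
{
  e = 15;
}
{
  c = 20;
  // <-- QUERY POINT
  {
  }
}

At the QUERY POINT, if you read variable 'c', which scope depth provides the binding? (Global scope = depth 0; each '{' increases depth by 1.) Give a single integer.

Answer: 1

Derivation:
Step 1: enter scope (depth=1)
Step 2: exit scope (depth=0)
Step 3: enter scope (depth=1)
Step 4: declare e=15 at depth 1
Step 5: exit scope (depth=0)
Step 6: enter scope (depth=1)
Step 7: declare c=20 at depth 1
Visible at query point: c=20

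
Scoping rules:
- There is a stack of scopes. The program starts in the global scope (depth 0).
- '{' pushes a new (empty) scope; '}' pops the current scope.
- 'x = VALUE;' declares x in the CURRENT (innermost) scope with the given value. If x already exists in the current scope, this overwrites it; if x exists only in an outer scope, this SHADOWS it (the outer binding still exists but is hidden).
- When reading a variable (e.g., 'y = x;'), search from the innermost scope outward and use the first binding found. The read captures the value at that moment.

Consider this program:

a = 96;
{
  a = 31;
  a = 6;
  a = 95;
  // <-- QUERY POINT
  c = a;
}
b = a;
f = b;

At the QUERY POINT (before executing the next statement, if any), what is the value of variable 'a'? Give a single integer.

Answer: 95

Derivation:
Step 1: declare a=96 at depth 0
Step 2: enter scope (depth=1)
Step 3: declare a=31 at depth 1
Step 4: declare a=6 at depth 1
Step 5: declare a=95 at depth 1
Visible at query point: a=95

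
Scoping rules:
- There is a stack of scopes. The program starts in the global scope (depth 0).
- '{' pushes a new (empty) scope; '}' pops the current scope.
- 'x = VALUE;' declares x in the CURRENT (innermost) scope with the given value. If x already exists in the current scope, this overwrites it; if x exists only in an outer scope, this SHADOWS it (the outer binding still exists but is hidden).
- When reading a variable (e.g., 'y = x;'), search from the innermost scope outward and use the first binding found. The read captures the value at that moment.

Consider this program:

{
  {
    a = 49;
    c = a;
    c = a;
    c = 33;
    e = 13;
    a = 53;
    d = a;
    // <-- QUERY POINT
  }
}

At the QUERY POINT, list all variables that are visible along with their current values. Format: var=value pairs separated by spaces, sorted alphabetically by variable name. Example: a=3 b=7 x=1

Step 1: enter scope (depth=1)
Step 2: enter scope (depth=2)
Step 3: declare a=49 at depth 2
Step 4: declare c=(read a)=49 at depth 2
Step 5: declare c=(read a)=49 at depth 2
Step 6: declare c=33 at depth 2
Step 7: declare e=13 at depth 2
Step 8: declare a=53 at depth 2
Step 9: declare d=(read a)=53 at depth 2
Visible at query point: a=53 c=33 d=53 e=13

Answer: a=53 c=33 d=53 e=13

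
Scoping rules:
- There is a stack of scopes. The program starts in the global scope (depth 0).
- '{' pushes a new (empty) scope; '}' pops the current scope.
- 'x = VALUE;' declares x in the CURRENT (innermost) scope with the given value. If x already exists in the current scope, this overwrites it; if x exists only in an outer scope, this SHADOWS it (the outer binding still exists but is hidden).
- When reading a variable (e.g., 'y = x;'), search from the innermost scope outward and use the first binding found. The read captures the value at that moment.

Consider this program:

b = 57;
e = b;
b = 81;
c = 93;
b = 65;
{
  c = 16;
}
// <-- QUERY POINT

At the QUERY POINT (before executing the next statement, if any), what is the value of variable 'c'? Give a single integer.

Step 1: declare b=57 at depth 0
Step 2: declare e=(read b)=57 at depth 0
Step 3: declare b=81 at depth 0
Step 4: declare c=93 at depth 0
Step 5: declare b=65 at depth 0
Step 6: enter scope (depth=1)
Step 7: declare c=16 at depth 1
Step 8: exit scope (depth=0)
Visible at query point: b=65 c=93 e=57

Answer: 93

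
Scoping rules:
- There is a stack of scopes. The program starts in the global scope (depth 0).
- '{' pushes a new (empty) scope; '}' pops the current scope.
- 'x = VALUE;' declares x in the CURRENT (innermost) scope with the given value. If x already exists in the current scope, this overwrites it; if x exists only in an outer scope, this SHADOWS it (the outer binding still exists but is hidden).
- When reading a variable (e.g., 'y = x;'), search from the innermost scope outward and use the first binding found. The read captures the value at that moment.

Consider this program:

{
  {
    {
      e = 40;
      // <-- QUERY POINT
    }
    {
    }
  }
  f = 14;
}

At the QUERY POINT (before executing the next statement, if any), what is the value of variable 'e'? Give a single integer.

Step 1: enter scope (depth=1)
Step 2: enter scope (depth=2)
Step 3: enter scope (depth=3)
Step 4: declare e=40 at depth 3
Visible at query point: e=40

Answer: 40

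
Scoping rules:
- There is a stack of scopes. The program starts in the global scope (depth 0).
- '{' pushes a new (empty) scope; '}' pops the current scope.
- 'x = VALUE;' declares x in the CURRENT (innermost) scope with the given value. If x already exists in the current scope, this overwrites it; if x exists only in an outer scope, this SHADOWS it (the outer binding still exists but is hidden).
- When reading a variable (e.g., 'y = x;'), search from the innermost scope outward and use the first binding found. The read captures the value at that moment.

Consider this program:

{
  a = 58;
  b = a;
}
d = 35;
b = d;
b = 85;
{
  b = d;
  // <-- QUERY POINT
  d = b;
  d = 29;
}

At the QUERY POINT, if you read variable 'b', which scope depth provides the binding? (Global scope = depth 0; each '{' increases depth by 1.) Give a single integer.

Answer: 1

Derivation:
Step 1: enter scope (depth=1)
Step 2: declare a=58 at depth 1
Step 3: declare b=(read a)=58 at depth 1
Step 4: exit scope (depth=0)
Step 5: declare d=35 at depth 0
Step 6: declare b=(read d)=35 at depth 0
Step 7: declare b=85 at depth 0
Step 8: enter scope (depth=1)
Step 9: declare b=(read d)=35 at depth 1
Visible at query point: b=35 d=35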